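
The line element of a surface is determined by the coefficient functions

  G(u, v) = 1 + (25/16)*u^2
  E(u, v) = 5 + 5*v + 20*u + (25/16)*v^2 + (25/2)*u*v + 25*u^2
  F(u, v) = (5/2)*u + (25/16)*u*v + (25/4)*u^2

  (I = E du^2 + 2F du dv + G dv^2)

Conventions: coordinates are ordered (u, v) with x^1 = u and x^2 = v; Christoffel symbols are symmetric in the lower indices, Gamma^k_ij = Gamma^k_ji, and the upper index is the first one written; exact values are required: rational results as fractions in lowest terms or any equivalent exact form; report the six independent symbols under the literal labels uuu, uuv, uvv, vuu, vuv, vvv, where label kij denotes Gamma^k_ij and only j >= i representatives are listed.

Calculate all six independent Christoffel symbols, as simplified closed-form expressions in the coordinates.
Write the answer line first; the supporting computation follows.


Answer: Gamma_uuu = (80*u + 20*v + 32)/(85*u^2 + 40*u*v + 64*u + 5*v^2 + 16*v + 16), Gamma_uuv = (20*u + 5*v + 8)/(85*u^2 + 40*u*v + 64*u + 5*v^2 + 16*v + 16), Gamma_uvv = 0, Gamma_vuu = 20*u/(85*u^2 + 40*u*v + 64*u + 5*v^2 + 16*v + 16), Gamma_vuv = 5*u/(85*u^2 + 40*u*v + 64*u + 5*v^2 + 16*v + 16), Gamma_vvv = 0

E = 5 + 5*v + 20*u + (25/16)*v^2 + (25/2)*u*v + 25*u^2; F = (5/2)*u + (25/16)*u*v + (25/4)*u^2; G = 1 + (25/16)*u^2
Gamma^k_ij = (1/2) g^{kl} (d_i g_jl + d_j g_il - d_l g_ij), with g^inv = (1/(EG-F^2)) [[G, -F], [-F, E]]
first partials: E_u = 20 + (25/2)*v + 50*u, E_v = 5 + (25/8)*v + (25/2)*u, F_u = 5/2 + (25/16)*v + (25/2)*u, F_v = (25/16)*u, G_u = (25/8)*u, G_v = 0
D = EG - F^2 = 5 + 5*v + 20*u + (25/16)*v^2 + (25/2)*u*v + (425/16)*u^2
expanded: Gamma^u_uu = (G E_u - 2F F_u + F E_v)/(2D), Gamma^u_uv = (G E_v - F G_u)/(2D), Gamma^u_vv = (2G F_v - G G_u - F G_v)/(2D), Gamma^v_uu = (2E F_u - E E_v - F E_u)/(2D), Gamma^v_uv = (E G_u - F E_v)/(2D), Gamma^v_vv = (E G_v - 2F F_v + F G_u)/(2D); substitute and cancel common factors


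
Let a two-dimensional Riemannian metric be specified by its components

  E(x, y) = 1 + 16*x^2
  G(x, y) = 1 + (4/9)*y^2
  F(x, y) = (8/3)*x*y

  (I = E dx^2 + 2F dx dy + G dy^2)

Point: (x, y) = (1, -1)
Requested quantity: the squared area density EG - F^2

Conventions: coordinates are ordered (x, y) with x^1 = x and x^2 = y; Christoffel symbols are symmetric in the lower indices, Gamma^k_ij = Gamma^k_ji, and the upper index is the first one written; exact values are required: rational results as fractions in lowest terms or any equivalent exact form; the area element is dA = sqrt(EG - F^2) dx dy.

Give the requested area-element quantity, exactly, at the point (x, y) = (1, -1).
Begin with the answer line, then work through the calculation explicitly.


Answer: EG - F^2 = 157/9

E = 17, F = -8/3, G = 13/9; EG - F^2 = 157/9


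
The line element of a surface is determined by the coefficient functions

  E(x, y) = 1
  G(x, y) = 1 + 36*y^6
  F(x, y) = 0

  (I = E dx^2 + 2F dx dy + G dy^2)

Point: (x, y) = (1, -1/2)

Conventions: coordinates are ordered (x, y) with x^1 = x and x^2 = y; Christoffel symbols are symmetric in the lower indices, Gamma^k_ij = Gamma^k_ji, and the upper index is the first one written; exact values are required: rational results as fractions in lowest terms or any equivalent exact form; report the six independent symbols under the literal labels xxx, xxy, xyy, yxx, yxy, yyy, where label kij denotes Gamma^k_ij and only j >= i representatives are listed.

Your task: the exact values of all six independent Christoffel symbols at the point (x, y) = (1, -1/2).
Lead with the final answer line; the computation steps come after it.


Answer: Gamma_xxx = 0, Gamma_xxy = 0, Gamma_xyy = 0, Gamma_yxx = 0, Gamma_yxy = 0, Gamma_yyy = -54/25

E = 1, F = 0, G = 25/16 at the point
E_x = 0, E_y = 0, F_x = 0, F_y = 0, G_x = 0, G_y = -27/4
EG - F^2 = 25/16;  g^inv = (16/25) * [[25/16, 0], [0, 1]]
first-kind symbols [ij,l] = (1/2)(d_i g_jl + d_j g_il - d_l g_ij): [xx,x] = E_x/2 = 0, [xx,y] = F_x - E_y/2 = 0, [xy,x] = E_y/2 = 0, [xy,y] = G_x/2 = 0, [yy,x] = F_y - G_x/2 = 0, [yy,y] = G_y/2 = -27/8
Gamma^x_ij = (G*[ij,x] - F*[ij,y])/(EG - F^2), Gamma^y_ij = (E*[ij,y] - F*[ij,x])/(EG - F^2)


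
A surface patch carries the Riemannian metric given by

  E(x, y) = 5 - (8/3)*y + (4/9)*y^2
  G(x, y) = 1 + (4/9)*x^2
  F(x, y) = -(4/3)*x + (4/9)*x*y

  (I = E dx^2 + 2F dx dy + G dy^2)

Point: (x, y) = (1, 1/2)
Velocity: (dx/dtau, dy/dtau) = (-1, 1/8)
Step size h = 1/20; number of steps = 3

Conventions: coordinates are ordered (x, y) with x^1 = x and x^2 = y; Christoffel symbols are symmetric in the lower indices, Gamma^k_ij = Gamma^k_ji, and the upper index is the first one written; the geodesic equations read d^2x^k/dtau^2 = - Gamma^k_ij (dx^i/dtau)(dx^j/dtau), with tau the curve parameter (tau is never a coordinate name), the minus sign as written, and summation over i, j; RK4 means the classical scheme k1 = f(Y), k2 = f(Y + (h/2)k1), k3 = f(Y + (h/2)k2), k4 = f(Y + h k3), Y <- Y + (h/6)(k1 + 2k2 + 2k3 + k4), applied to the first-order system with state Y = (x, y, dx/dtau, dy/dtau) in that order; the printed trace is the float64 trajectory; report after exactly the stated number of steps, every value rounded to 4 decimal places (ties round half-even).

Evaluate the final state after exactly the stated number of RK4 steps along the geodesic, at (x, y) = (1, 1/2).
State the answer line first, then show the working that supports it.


Answer: x = 0.8492, y = 0.5190, dx/dtau = -1.0102, dy/dtau = 0.1288

f(Y) = (dx/dtau, dy/dtau, -Gamma^x_ij Y'^i Y'^j, -Gamma^y_ij Y'^i Y'^j) with the Gammas evaluated at the stage position; h = 0.050000; intermediate values shown to 6 dp
step 0: x = 1.0000, y = 0.5000, dx/dtau = -1.0000, dy/dtau = 0.1250
step 1:
  k1: at (x, y) = (1.000000, 0.500000), (dx/dtau, dy/dtau) = (-1.000000, 0.125000); Gamma_xxx = 0.000000, Gamma_xxy = -0.263158, Gamma_xyy = 0.000000, Gamma_yxx = 0.000000, Gamma_yxy = 0.105263, Gamma_yyy = 0.000000; k1 = (-1.000000, 0.125000, -0.065789, 0.026316)
  k2: at (x, y) = (0.975000, 0.503125), (dx/dtau, dy/dtau) = (-1.001645, 0.125658); Gamma_xxx = 0.000000, Gamma_xxy = -0.264639, Gamma_xyy = 0.000000, Gamma_yxx = 0.000000, Gamma_yxy = 0.103339, Gamma_yyy = 0.000000; k2 = (-1.001645, 0.125658, -0.066617, 0.026013)
  k3: at (x, y) = (0.974959, 0.503141), (dx/dtau, dy/dtau) = (-1.001665, 0.125650); Gamma_xxx = 0.000000, Gamma_xxy = -0.264642, Gamma_xyy = 0.000000, Gamma_yxx = 0.000000, Gamma_yxy = 0.103336, Gamma_yyy = 0.000000; k3 = (-1.001665, 0.125650, -0.066616, 0.026012)
  k4: at (x, y) = (0.949917, 0.506283), (dx/dtau, dy/dtau) = (-1.003331, 0.126301); Gamma_xxx = 0.000000, Gamma_xxy = -0.266111, Gamma_xyy = 0.000000, Gamma_yxx = 0.000000, Gamma_yxy = 0.101368, Gamma_yyy = 0.000000; k4 = (-1.003331, 0.126301, -0.067444, 0.025691)
  Y <- Y + (h/6)(k1 + 2k2 + 2k3 + k4): x = 0.9499, y = 0.5063, dx/dtau = -1.0033, dy/dtau = 0.1263
step 2:
  k1: at (x, y) = (0.949917, 0.506283), (dx/dtau, dy/dtau) = (-1.003331, 0.126300); Gamma_xxx = 0.000000, Gamma_xxy = -0.266111, Gamma_xyy = 0.000000, Gamma_yxx = 0.000000, Gamma_yxy = 0.101368, Gamma_yyy = 0.000000; k1 = (-1.003331, 0.126300, -0.067444, 0.025691)
  k2: at (x, y) = (0.924834, 0.509440), (dx/dtau, dy/dtau) = (-1.005017, 0.126943); Gamma_xxx = 0.000000, Gamma_xxy = -0.267566, Gamma_xyy = 0.000000, Gamma_yxx = 0.000000, Gamma_yxy = 0.099357, Gamma_yyy = 0.000000; k2 = (-1.005017, 0.126943, -0.068272, 0.025352)
  k3: at (x, y) = (0.924792, 0.509456), (dx/dtau, dy/dtau) = (-1.005038, 0.126934); Gamma_xxx = 0.000000, Gamma_xxy = -0.267569, Gamma_xyy = 0.000000, Gamma_yxx = 0.000000, Gamma_yxy = 0.099354, Gamma_yyy = 0.000000; k3 = (-1.005038, 0.126934, -0.068270, 0.025350)
  k4: at (x, y) = (0.899665, 0.512629), (dx/dtau, dy/dtau) = (-1.006744, 0.127568); Gamma_xxx = 0.000000, Gamma_xxy = -0.269009, Gamma_xyy = 0.000000, Gamma_yxx = 0.000000, Gamma_yxy = 0.097299, Gamma_yyy = 0.000000; k4 = (-1.006744, 0.127568, -0.069097, 0.024992)
  Y <- Y + (h/6)(k1 + 2k2 + 2k3 + k4): x = 0.8997, y = 0.5126, dx/dtau = -1.0067, dy/dtau = 0.1276
step 3:
  k1: at (x, y) = (0.899666, 0.512629), (dx/dtau, dy/dtau) = (-1.006744, 0.127568); Gamma_xxx = 0.000000, Gamma_xxy = -0.269009, Gamma_xyy = 0.000000, Gamma_yxx = 0.000000, Gamma_yxy = 0.097299, Gamma_yyy = 0.000000; k1 = (-1.006744, 0.127568, -0.069097, 0.024992)
  k2: at (x, y) = (0.874497, 0.515819), (dx/dtau, dy/dtau) = (-1.008472, 0.128193); Gamma_xxx = 0.000000, Gamma_xxy = -0.270434, Gamma_xyy = 0.000000, Gamma_yxx = 0.000000, Gamma_yxy = 0.095200, Gamma_yyy = 0.000000; k2 = (-1.008472, 0.128193, -0.069923, 0.024615)
  k3: at (x, y) = (0.874454, 0.515834), (dx/dtau, dy/dtau) = (-1.008492, 0.128183); Gamma_xxx = 0.000000, Gamma_xxy = -0.270437, Gamma_xyy = 0.000000, Gamma_yxx = 0.000000, Gamma_yxy = 0.095197, Gamma_yyy = 0.000000; k3 = (-1.008492, 0.128183, -0.069920, 0.024613)
  k4: at (x, y) = (0.849241, 0.519039), (dx/dtau, dy/dtau) = (-1.010240, 0.128798); Gamma_xxx = 0.000000, Gamma_xxy = -0.271845, Gamma_xyy = 0.000000, Gamma_yxx = 0.000000, Gamma_yxy = 0.093053, Gamma_yyy = 0.000000; k4 = (-1.010240, 0.128798, -0.070744, 0.024216)
  Y <- Y + (h/6)(k1 + 2k2 + 2k3 + k4): x = 0.8492, y = 0.5190, dx/dtau = -1.0102, dy/dtau = 0.1288


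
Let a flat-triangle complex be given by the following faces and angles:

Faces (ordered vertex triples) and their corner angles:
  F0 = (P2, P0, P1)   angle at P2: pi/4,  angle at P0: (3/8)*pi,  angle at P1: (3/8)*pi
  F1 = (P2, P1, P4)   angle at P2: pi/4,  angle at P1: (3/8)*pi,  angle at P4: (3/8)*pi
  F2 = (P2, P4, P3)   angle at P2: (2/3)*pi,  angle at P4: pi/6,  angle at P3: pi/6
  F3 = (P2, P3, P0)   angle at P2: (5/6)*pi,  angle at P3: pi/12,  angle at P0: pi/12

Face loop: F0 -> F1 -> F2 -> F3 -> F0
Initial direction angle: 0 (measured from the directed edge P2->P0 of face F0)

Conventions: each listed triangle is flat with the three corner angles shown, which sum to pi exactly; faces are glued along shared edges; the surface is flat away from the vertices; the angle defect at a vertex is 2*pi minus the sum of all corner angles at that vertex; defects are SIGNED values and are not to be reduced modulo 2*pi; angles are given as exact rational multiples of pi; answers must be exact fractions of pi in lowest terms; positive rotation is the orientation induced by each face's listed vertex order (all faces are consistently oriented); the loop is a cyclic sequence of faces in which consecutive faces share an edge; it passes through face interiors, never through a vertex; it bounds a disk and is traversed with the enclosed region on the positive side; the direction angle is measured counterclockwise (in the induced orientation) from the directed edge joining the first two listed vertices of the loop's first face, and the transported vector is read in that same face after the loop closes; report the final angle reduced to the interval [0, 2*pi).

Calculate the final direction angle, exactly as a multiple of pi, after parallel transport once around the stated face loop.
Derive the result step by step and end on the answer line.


enclosed vertex P2: corner angles sum to 2*pi, defect = 2*pi - 2*pi = 0
final direction = starting direction + enclosed defect total, reduced mod 2*pi (induced orientation)
final angle = 0 + 0 = 0 (mod 2*pi)

Answer: final direction angle = 0


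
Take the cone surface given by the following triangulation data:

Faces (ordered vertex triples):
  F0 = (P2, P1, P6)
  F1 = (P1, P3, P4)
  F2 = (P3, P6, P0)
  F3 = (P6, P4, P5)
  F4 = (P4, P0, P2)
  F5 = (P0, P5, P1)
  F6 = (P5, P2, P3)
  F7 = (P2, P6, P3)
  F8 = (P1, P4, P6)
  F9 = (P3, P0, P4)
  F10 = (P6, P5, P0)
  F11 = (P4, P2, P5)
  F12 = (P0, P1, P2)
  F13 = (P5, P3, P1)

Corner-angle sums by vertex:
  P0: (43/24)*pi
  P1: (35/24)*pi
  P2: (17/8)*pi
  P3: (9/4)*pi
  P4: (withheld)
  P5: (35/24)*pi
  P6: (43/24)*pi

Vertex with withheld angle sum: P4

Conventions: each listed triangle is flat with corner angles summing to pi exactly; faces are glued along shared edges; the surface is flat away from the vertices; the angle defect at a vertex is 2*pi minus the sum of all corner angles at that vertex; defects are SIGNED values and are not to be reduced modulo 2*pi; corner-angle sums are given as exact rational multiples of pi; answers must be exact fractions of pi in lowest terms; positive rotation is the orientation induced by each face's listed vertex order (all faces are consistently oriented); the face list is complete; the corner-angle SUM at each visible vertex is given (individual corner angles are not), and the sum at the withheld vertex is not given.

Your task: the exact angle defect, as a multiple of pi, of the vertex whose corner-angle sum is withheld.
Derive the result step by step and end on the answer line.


V = 7, E = 21, F = 14; chi = V - E + F = 0
Gauss-Bonnet: total defect = 2*pi*chi = 0; visible defects sum to (9/8)*pi

Answer: defect(P4) = (-9/8)*pi


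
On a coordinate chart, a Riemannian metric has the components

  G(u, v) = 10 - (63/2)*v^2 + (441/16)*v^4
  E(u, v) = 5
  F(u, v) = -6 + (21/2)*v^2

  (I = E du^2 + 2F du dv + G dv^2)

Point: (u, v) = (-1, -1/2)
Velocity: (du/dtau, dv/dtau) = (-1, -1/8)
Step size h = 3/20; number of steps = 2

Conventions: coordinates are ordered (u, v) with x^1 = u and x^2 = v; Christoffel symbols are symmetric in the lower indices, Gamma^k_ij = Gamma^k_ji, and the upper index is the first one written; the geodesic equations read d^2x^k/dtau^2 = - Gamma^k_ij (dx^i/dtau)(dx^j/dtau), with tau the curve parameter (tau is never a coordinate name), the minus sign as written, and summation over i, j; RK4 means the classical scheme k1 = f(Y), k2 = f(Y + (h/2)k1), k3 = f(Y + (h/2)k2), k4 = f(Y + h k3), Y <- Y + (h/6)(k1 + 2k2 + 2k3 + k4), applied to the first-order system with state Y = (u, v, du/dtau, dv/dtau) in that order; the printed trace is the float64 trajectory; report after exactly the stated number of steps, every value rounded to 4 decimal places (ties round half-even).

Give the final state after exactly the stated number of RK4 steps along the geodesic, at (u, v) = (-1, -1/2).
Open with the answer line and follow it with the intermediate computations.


Answer: u = -1.2990, v = -0.5383, du/dtau = -0.9929, dv/dtau = -0.1306

f(Y) = (du/dtau, dv/dtau, -Gamma^u_ij Y'^i Y'^j, -Gamma^v_ij Y'^i Y'^j) with the Gammas evaluated at the stage position; h = 0.150000; intermediate values shown to 6 dp
step 0: u = -1.0000, v = -0.5000, du/dtau = -1.0000, dv/dtau = -0.1250
step 1:
  k1: at (u, v) = (-1.000000, -0.500000), (du/dtau, dv/dtau) = (-1.000000, -0.125000); Gamma_uuu = 0.000000, Gamma_uuv = 0.000000, Gamma_uvv = -1.337979, Gamma_vuu = 0.000000, Gamma_vuv = 0.000000, Gamma_vvv = 1.128920; k1 = (-1.000000, -0.125000, 0.020906, -0.017639)
  k2: at (u, v) = (-1.075000, -0.509375), (du/dtau, dv/dtau) = (-0.998432, -0.126323); Gamma_uuu = 0.000000, Gamma_uuv = 0.000000, Gamma_uvv = -1.392377, Gamma_vuu = 0.000000, Gamma_vuv = 0.000000, Gamma_vvv = 1.140232; k2 = (-0.998432, -0.126323, 0.022219, -0.018195)
  k3: at (u, v) = (-1.074882, -0.509474), (du/dtau, dv/dtau) = (-0.998334, -0.126365); Gamma_uuu = 0.000000, Gamma_uuv = 0.000000, Gamma_uvv = -1.392964, Gamma_vuu = 0.000000, Gamma_vuv = 0.000000, Gamma_vvv = 1.140342; k3 = (-0.998334, -0.126365, 0.022243, -0.018209)
  k4: at (u, v) = (-1.149750, -0.518955), (du/dtau, dv/dtau) = (-0.996664, -0.127731); Gamma_uuu = 0.000000, Gamma_uuv = 0.000000, Gamma_uvv = -1.450034, Gamma_vuu = 0.000000, Gamma_vuv = 0.000000, Gamma_vvv = 1.149951; k4 = (-0.996664, -0.127731, 0.023658, -0.018762)
  Y <- Y + (h/6)(k1 + 2k2 + 2k3 + k4): u = -1.1498, v = -0.5190, du/dtau = -0.9967, dv/dtau = -0.1277
step 2:
  k1: at (u, v) = (-1.149755, -0.518953), (du/dtau, dv/dtau) = (-0.996663, -0.127730); Gamma_uuu = 0.000000, Gamma_uuv = 0.000000, Gamma_uvv = -1.450022, Gamma_vuu = 0.000000, Gamma_vuv = 0.000000, Gamma_vvv = 1.149949; k1 = (-0.996663, -0.127730, 0.023657, -0.018761)
  k2: at (u, v) = (-1.224505, -0.528532), (du/dtau, dv/dtau) = (-0.994889, -0.129137); Gamma_uuu = 0.000000, Gamma_uuv = 0.000000, Gamma_uvv = -1.509803, Gamma_vuu = 0.000000, Gamma_vuv = 0.000000, Gamma_vvv = 1.157589; k2 = (-0.994889, -0.129137, 0.025178, -0.019304)
  k3: at (u, v) = (-1.224372, -0.528638), (du/dtau, dv/dtau) = (-0.994774, -0.129178); Gamma_uuu = 0.000000, Gamma_uuv = 0.000000, Gamma_uvv = -1.510474, Gamma_vuu = 0.000000, Gamma_vuv = 0.000000, Gamma_vvv = 1.157661; k3 = (-0.994774, -0.129178, 0.025205, -0.019318)
  k4: at (u, v) = (-1.298971, -0.538329), (du/dtau, dv/dtau) = (-0.992882, -0.130628); Gamma_uuu = 0.000000, Gamma_uuv = 0.000000, Gamma_uvv = -1.573157, Gamma_vuu = 0.000000, Gamma_vuv = 0.000000, Gamma_vvv = 1.163002; k4 = (-0.992882, -0.130628, 0.026844, -0.019845)
  Y <- Y + (h/6)(k1 + 2k2 + 2k3 + k4): u = -1.2990, v = -0.5383, du/dtau = -0.9929, dv/dtau = -0.1306


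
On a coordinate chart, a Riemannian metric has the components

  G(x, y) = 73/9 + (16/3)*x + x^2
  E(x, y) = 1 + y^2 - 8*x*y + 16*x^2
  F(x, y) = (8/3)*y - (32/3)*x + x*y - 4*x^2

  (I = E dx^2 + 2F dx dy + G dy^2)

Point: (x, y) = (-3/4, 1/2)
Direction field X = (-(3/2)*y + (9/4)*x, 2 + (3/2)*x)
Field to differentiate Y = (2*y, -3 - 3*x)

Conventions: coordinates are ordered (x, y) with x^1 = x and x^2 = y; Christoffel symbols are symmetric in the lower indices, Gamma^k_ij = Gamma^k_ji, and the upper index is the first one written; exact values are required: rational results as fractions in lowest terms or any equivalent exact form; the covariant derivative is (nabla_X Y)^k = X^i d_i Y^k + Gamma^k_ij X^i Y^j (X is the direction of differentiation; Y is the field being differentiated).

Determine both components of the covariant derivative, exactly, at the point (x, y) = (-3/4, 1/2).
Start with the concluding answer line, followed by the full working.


Answer: (nabla_X Y)^x = 84329/19496, (nabla_X Y)^y = 170061/19496

E = 53/4, F = 161/24, G = 673/144 at the point
E_x = -28, E_y = 7, F_x = -25/6, F_y = 23/12, G_x = 23/6, G_y = 0
EG - F^2 = 2437/144;  g^inv = (144/2437) * [[673/144, -161/24], [-161/24, 53/4]]
first-kind symbols [ij,l] = (1/2)(d_i g_jl + d_j g_il - d_l g_ij): [xx,x] = E_x/2 = -14, [xx,y] = F_x - E_y/2 = -23/3, [xy,x] = E_y/2 = 7/2, [xy,y] = G_x/2 = 23/12, [yy,x] = F_y - G_x/2 = 0, [yy,y] = G_y/2 = 0
Gamma^x_ij = (G*[ij,x] - F*[ij,y])/(EG - F^2), Gamma^y_ij = (E*[ij,y] - F*[ij,x])/(EG - F^2)
Gamma_xxx = -2016/2437, Gamma_xxy = 504/2437, Gamma_xyy = 0, Gamma_yxx = -1104/2437, Gamma_yxy = 276/2437, Gamma_yyy = 0
X = (-39/16, 7/8), Y = (1, -3/4) at the point


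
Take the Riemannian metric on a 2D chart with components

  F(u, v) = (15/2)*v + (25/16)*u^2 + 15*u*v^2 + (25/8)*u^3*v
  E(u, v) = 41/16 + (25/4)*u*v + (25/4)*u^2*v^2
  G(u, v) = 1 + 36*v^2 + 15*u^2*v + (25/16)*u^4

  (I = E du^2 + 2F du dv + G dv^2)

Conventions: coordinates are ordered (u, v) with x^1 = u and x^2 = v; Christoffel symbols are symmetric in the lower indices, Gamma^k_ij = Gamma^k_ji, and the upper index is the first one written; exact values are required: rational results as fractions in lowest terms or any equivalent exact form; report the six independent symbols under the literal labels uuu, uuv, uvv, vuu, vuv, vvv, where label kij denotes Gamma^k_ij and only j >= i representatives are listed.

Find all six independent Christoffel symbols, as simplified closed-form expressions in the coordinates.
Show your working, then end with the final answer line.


E = 41/16 + (25/4)*u*v + (25/4)*u^2*v^2; F = (15/2)*v + (25/16)*u^2 + 15*u*v^2 + (25/8)*u^3*v; G = 1 + 36*v^2 + 15*u^2*v + (25/16)*u^4
Gamma^k_ij = (1/2) g^{kl} (d_i g_jl + d_j g_il - d_l g_ij), with g^inv = (1/(EG-F^2)) [[G, -F], [-F, E]]
first partials: E_u = (25/4)*v + (25/2)*u*v^2, E_v = (25/4)*u + (25/2)*u^2*v, F_u = (25/8)*u + 15*v^2 + (75/8)*u^2*v, F_v = 15/2 + 30*u*v + (25/8)*u^3, G_u = 30*u*v + (25/4)*u^3, G_v = 72*v + 15*u^2
D = EG - F^2 = 41/16 + 36*v^2 + (25/4)*u*v + 15*u^2*v + (25/4)*u^2*v^2 + (25/16)*u^4
expanded: Gamma^u_uu = (G E_u - 2F F_u + F E_v)/(2D), Gamma^u_uv = (G E_v - F G_u)/(2D), Gamma^u_vv = (2G F_v - G G_u - F G_v)/(2D), Gamma^v_uu = (2E F_u - E E_v - F E_u)/(2D), Gamma^v_uv = (E G_u - F E_v)/(2D), Gamma^v_vv = (E G_v - 2F F_v + F G_u)/(2D); substitute and cancel common factors

Answer: Gamma_uuu = (100*u*v^2 + 50*v)/(25*u^4 + 100*u^2*v^2 + 240*u^2*v + 100*u*v + 576*v^2 + 41), Gamma_uuv = (100*u^2*v + 50*u)/(25*u^4 + 100*u^2*v^2 + 240*u^2*v + 100*u*v + 576*v^2 + 41), Gamma_uvv = (240*u*v + 120)/(25*u^4 + 100*u^2*v^2 + 240*u^2*v + 100*u*v + 576*v^2 + 41), Gamma_vuu = (50*u^2*v + 240*v^2)/(25*u^4 + 100*u^2*v^2 + 240*u^2*v + 100*u*v + 576*v^2 + 41), Gamma_vuv = (50*u^3 + 240*u*v)/(25*u^4 + 100*u^2*v^2 + 240*u^2*v + 100*u*v + 576*v^2 + 41), Gamma_vvv = (120*u^2 + 576*v)/(25*u^4 + 100*u^2*v^2 + 240*u^2*v + 100*u*v + 576*v^2 + 41)


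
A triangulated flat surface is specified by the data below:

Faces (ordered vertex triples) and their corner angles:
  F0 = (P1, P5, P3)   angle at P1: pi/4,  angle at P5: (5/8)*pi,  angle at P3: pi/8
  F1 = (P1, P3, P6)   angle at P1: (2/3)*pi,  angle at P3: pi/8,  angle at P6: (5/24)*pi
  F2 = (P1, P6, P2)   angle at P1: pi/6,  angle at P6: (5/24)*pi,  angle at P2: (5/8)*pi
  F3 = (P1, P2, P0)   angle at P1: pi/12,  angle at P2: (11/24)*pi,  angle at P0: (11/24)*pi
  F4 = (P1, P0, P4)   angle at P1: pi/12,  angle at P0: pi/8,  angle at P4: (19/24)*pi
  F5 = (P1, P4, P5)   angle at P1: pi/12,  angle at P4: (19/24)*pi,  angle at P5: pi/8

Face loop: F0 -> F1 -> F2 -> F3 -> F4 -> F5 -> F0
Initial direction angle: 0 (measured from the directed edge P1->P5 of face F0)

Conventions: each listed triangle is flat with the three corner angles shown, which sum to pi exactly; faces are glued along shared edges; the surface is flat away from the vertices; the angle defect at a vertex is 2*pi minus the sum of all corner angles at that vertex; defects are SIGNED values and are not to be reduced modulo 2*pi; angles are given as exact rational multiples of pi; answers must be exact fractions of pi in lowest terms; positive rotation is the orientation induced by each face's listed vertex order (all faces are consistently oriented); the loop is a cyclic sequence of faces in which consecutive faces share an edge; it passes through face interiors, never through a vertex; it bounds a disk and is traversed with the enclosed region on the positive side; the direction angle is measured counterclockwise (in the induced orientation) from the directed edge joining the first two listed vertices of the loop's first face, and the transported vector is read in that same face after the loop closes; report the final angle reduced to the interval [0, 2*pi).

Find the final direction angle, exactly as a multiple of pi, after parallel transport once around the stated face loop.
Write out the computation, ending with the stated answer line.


enclosed vertex P1: corner angles sum to (4/3)*pi, defect = 2*pi - (4/3)*pi = (2/3)*pi
transport around the loop rotates by the sum of enclosed defects; add to the initial angle mod 2*pi
final angle = 0 + (2/3)*pi = (2/3)*pi (mod 2*pi)

Answer: final direction angle = (2/3)*pi


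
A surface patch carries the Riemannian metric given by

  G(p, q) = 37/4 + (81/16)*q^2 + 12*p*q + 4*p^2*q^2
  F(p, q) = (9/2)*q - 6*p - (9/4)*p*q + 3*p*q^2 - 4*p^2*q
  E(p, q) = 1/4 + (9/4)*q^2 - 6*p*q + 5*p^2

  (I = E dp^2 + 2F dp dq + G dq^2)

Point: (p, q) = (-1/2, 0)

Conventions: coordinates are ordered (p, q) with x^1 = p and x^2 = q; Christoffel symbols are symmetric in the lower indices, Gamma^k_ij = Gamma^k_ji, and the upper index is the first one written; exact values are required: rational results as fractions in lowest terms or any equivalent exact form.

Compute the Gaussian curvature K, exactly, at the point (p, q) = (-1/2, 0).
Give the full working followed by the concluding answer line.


E = 3/2, F = 3, G = 37/4, EG - F^2 = 39/8 at the point
E_p = -5, E_q = 3, F_p = -6, F_q = 37/8, G_p = 0, G_q = -6
E_qq = 9/2, F_pq = 7/4, G_pp = 0
Evaluate Brioschi's two determinant matrices M1, M2 and divide by (EG - F^2)^2.
M1 = [[-E_qq/2 + F_pq - G_pp/2, E_p/2, F_p - E_q/2], [F_q - G_p/2, E, F], [G_q/2, F, G]] = [[-1/2, -5/2, -15/2], [37/8, 3/2, 3], [-3, 3, 37/4]]; det M1 = -691/64
M2 = [[0, E_q/2, G_p/2], [E_q/2, E, F], [G_p/2, F, G]] = [[0, 3/2, 0], [3/2, 3/2, 3], [0, 3, 37/4]]; det M2 = -333/16
det M1 - det M2 = 641/64; K = 641/64 / (39/8)^2 = 641/1521

Answer: K = 641/1521


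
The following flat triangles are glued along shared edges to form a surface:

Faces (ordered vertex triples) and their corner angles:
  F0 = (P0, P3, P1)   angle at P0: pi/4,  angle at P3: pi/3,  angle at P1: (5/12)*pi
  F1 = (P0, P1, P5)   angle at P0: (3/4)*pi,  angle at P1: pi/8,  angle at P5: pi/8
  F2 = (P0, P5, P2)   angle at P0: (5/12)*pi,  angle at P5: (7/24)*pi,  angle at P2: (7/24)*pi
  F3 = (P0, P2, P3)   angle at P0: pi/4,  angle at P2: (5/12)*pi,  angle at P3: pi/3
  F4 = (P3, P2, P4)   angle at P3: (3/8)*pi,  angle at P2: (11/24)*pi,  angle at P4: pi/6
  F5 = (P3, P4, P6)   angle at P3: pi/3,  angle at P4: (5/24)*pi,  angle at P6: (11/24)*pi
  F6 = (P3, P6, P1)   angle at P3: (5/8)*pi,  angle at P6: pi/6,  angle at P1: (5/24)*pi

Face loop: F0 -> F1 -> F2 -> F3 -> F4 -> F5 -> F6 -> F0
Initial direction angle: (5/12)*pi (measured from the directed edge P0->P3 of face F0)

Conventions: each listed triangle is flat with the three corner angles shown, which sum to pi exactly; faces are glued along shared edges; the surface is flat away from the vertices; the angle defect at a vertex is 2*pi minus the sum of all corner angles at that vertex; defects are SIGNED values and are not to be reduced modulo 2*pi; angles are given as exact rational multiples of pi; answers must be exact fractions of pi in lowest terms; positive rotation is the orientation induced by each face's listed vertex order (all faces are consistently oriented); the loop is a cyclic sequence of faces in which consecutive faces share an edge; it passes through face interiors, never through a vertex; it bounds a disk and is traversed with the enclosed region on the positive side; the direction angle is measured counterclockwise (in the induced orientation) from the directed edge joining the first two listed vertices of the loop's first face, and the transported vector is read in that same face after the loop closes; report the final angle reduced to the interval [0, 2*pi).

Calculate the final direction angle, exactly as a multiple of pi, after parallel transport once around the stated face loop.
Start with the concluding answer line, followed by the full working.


Answer: final direction angle = (3/4)*pi

enclosed vertex P0: corner angles sum to (5/3)*pi, defect = 2*pi - (5/3)*pi = pi/3
enclosed vertex P3: corner angles sum to 2*pi, defect = 2*pi - 2*pi = 0
the rotation equals the total enclosed defect, so the final angle is initial + defects (mod 2*pi)
final angle = (5/12)*pi + pi/3 = (3/4)*pi (mod 2*pi)


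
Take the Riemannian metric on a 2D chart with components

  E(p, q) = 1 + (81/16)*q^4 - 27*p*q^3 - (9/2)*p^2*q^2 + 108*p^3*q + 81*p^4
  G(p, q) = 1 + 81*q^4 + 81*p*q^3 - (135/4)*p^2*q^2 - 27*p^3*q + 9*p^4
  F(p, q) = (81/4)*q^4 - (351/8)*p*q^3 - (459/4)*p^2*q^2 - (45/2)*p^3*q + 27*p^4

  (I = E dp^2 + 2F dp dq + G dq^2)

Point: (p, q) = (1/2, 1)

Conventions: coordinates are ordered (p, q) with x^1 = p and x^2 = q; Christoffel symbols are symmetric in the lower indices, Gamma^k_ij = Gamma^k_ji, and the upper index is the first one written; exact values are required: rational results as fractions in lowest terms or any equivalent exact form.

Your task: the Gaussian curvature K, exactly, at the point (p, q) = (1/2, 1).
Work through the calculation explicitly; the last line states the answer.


E = 10, F = -63/2, G = 445/4, EG - F^2 = 481/4 at the point
E_p = 90, E_q = -9, F_p = -162, F_q = -45, G_p = 63/2, G_q = 1701/4
E_qq = -45/2, F_pq = -378, G_pp = -243/2
Brioschi: K = (det M1 - det M2) / (EG - F^2)^2 with the standard first/second-derivative matrices M1, M2.
M1 = [[-E_qq/2 + F_pq - G_pp/2, E_p/2, F_p - E_q/2], [F_q - G_p/2, E, F], [G_q/2, F, G]] = [[-306, 45, -315/2], [-243/4, 10, -63/2], [1701/8, -63/2, 445/4]]; det M1 = -9189/16
M2 = [[0, E_q/2, G_p/2], [E_q/2, E, F], [G_p/2, F, G]] = [[0, -9/2, 63/4], [-9/2, 10, -63/2], [63/4, -63/2, 445/4]]; det M2 = -4293/16
det M1 - det M2 = -306; K = -306 / (481/4)^2 = -4896/231361

Answer: K = -4896/231361


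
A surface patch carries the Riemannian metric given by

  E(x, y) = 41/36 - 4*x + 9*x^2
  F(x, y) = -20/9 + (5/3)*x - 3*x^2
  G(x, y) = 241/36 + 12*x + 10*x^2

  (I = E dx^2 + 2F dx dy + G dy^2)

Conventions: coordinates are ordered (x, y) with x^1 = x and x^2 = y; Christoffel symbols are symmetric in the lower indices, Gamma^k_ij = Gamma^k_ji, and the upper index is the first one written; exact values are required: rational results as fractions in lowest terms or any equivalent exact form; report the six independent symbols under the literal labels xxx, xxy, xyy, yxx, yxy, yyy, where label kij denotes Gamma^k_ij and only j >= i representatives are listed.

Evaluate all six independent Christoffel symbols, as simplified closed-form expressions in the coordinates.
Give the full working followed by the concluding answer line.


E = 41/36 - 4*x + 9*x^2; F = -20/9 + (5/3)*x - 3*x^2; G = 241/36 + 12*x + 10*x^2
Gamma^k_ij = (1/2) g^{kl} (d_i g_jl + d_j g_il - d_l g_ij), with g^inv = (1/(EG-F^2)) [[G, -F], [-F, E]]
first partials: E_x = -4 + 18*x, E_y = 0, F_x = 5/3 - 6*x, F_y = 0, G_x = 12 + 20*x, G_y = 0
D = EG - F^2 = 3481/1296 - (154/27)*x + (271/36)*x^2 + 78*x^3 + 81*x^4
expanded: Gamma^x_xx = (G E_x - 2F F_x + F E_y)/(2D), Gamma^x_xy = (G E_y - F G_x)/(2D), Gamma^x_yy = (2G F_y - G G_x - F G_y)/(2D), Gamma^y_xx = (2E F_x - E E_y - F E_x)/(2D), Gamma^y_xy = (E G_x - F E_y)/(2D), Gamma^y_yy = (E G_y - 2F F_y + F G_x)/(2D); substitute and cancel common factors

Answer: Gamma_xxx = (93312*x^3 + 133488*x^2 + 26100*x - 12552)/(104976*x^4 + 101088*x^3 + 9756*x^2 - 7392*x + 3481), Gamma_xxy = (38880*x^3 + 1728*x^2 + 15840*x + 17280)/(104976*x^4 + 101088*x^3 + 9756*x^2 - 7392*x + 3481), Gamma_xyy = (-129600*x^3 - 233280*x^2 - 180072*x - 52056)/(104976*x^4 + 101088*x^3 + 9756*x^2 - 7392*x + 3481), Gamma_yxx = (-34992*x^3 + 23328*x^2 + 12744*x - 3300)/(104976*x^4 + 101088*x^3 + 9756*x^2 - 7392*x + 3481), Gamma_yxy = (116640*x^3 + 18144*x^2 - 16344*x + 8856)/(104976*x^4 + 101088*x^3 + 9756*x^2 - 7392*x + 3481), Gamma_yyy = (-38880*x^3 - 1728*x^2 - 15840*x - 17280)/(104976*x^4 + 101088*x^3 + 9756*x^2 - 7392*x + 3481)


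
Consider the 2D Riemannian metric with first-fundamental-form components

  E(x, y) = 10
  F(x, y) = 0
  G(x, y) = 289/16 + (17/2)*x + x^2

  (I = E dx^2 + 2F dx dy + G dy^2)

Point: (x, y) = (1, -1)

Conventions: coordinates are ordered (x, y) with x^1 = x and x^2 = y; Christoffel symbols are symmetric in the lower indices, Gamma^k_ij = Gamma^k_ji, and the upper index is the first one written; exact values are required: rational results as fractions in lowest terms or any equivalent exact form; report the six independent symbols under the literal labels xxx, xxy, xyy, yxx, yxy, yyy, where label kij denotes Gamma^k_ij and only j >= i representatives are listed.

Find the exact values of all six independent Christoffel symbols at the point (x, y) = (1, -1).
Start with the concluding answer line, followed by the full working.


Answer: Gamma_xxx = 0, Gamma_xxy = 0, Gamma_xyy = -21/40, Gamma_yxx = 0, Gamma_yxy = 4/21, Gamma_yyy = 0

E = 10, F = 0, G = 441/16 at the point
E_x = 0, E_y = 0, F_x = 0, F_y = 0, G_x = 21/2, G_y = 0
EG - F^2 = 2205/8;  g^inv = (8/2205) * [[441/16, 0], [0, 10]]
first-kind symbols [ij,l] = (1/2)(d_i g_jl + d_j g_il - d_l g_ij): [xx,x] = E_x/2 = 0, [xx,y] = F_x - E_y/2 = 0, [xy,x] = E_y/2 = 0, [xy,y] = G_x/2 = 21/4, [yy,x] = F_y - G_x/2 = -21/4, [yy,y] = G_y/2 = 0
Gamma^x_ij = (G*[ij,x] - F*[ij,y])/(EG - F^2), Gamma^y_ij = (E*[ij,y] - F*[ij,x])/(EG - F^2)


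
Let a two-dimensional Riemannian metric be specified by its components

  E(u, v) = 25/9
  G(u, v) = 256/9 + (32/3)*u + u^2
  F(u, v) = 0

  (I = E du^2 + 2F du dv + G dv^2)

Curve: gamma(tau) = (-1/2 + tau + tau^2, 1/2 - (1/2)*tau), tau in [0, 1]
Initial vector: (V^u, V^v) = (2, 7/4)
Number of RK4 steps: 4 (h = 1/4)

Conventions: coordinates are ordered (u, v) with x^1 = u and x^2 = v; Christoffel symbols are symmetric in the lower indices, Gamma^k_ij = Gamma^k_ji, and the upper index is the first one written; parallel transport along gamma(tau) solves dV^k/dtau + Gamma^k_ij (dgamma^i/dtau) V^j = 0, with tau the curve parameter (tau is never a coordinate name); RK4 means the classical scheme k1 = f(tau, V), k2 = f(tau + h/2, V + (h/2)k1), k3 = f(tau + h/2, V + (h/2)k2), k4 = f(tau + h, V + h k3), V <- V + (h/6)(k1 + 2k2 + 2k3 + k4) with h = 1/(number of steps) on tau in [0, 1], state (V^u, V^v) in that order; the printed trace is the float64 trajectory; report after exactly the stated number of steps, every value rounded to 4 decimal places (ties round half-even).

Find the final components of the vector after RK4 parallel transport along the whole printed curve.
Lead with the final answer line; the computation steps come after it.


Answer: V^u = 0.4109, V^v = 1.3267

gamma'(tau) = (1 + 2*tau, -1/2); f(tau, V)^k = -Gamma^k_ij(gamma(tau)) gamma'^i(tau) V^j; h = 1/4; intermediate values shown to 6 dp
curve data and Christoffel symbols at the stage parameters:
  tau = 0.000000: gamma = (-0.500000, 0.500000), gamma' = (1.000000, -0.500000); Gamma_uuu = 0.000000, Gamma_uuv = 0.000000, Gamma_uvv = -1.740000, Gamma_vuu = 0.000000, Gamma_vuv = 0.206897, Gamma_vvv = 0.000000
  tau = 0.125000: gamma = (-0.359375, 0.437500), gamma' = (1.250000, -0.500000); Gamma_uuu = 0.000000, Gamma_uuv = 0.000000, Gamma_uvv = -1.790625, Gamma_vuu = 0.000000, Gamma_vuv = 0.201047, Gamma_vvv = 0.000000
  tau = 0.250000: gamma = (-0.187500, 0.375000), gamma' = (1.500000, -0.500000); Gamma_uuu = 0.000000, Gamma_uuv = 0.000000, Gamma_uvv = -1.852500, Gamma_vuu = 0.000000, Gamma_vuv = 0.194332, Gamma_vvv = 0.000000
  tau = 0.375000: gamma = (0.015625, 0.312500), gamma' = (1.750000, -0.500000); Gamma_uuu = 0.000000, Gamma_uuv = 0.000000, Gamma_uvv = -1.925625, Gamma_vuu = 0.000000, Gamma_vuv = 0.186952, Gamma_vvv = 0.000000
  tau = 0.500000: gamma = (0.250000, 0.250000), gamma' = (2.000000, -0.500000); Gamma_uuu = 0.000000, Gamma_uuv = 0.000000, Gamma_uvv = -2.010000, Gamma_vuu = 0.000000, Gamma_vuv = 0.179104, Gamma_vvv = 0.000000
  tau = 0.625000: gamma = (0.515625, 0.187500), gamma' = (2.250000, -0.500000); Gamma_uuu = 0.000000, Gamma_uuv = 0.000000, Gamma_uvv = -2.105625, Gamma_vuu = 0.000000, Gamma_vuv = 0.170971, Gamma_vvv = 0.000000
  tau = 0.750000: gamma = (0.812500, 0.125000), gamma' = (2.500000, -0.500000); Gamma_uuu = 0.000000, Gamma_uuv = 0.000000, Gamma_uvv = -2.212500, Gamma_vuu = 0.000000, Gamma_vuv = 0.162712, Gamma_vvv = 0.000000
  tau = 0.875000: gamma = (1.140625, 0.062500), gamma' = (2.750000, -0.500000); Gamma_uuu = 0.000000, Gamma_uuv = 0.000000, Gamma_uvv = -2.330625, Gamma_vuu = 0.000000, Gamma_vuv = 0.154465, Gamma_vvv = 0.000000
  tau = 1.000000: gamma = (1.500000, 0.000000), gamma' = (3.000000, -0.500000); Gamma_uuu = 0.000000, Gamma_uuv = 0.000000, Gamma_uvv = -2.460000, Gamma_vuu = 0.000000, Gamma_vuv = 0.146341, Gamma_vvv = 0.000000
step 0: V^u = 2.0000, V^v = 1.7500
step 1: k1 = (-1.522500, -0.155172), k2 = (-1.549431, -0.253000), k3 = (-1.538483, -0.250265), k4 = (-1.562985, -0.334924); V <- V + (h/6)(k1 + 2k2 + 2k3 + k4): V^u = 1.6141, V^v = 1.6876
step 2: k1 = (-1.563177, -0.335107), k2 = (-1.584551, -0.405819), k3 = (-1.576041, -0.403177), k4 = (-1.594781, -0.459160); V <- V + (h/6)(k1 + 2k2 + 2k3 + k4): V^u = 1.2191, V^v = 1.5871
step 3: k1 = (-1.595065, -0.459347), k2 = (-1.610499, -0.501280), k3 = (-1.604981, -0.499429), k4 = (-1.617639, -0.528282); V <- V + (h/6)(k1 + 2k2 + 2k3 + k4): V^u = 0.8173, V^v = 1.4626
step 4: k1 = (-1.617986, -0.528456), k2 = (-1.627393, -0.545712), k3 = (-1.624879, -0.544886), k4 = (-1.631428, -0.552225); V <- V + (h/6)(k1 + 2k2 + 2k3 + k4): V^u = 0.4109, V^v = 1.3267


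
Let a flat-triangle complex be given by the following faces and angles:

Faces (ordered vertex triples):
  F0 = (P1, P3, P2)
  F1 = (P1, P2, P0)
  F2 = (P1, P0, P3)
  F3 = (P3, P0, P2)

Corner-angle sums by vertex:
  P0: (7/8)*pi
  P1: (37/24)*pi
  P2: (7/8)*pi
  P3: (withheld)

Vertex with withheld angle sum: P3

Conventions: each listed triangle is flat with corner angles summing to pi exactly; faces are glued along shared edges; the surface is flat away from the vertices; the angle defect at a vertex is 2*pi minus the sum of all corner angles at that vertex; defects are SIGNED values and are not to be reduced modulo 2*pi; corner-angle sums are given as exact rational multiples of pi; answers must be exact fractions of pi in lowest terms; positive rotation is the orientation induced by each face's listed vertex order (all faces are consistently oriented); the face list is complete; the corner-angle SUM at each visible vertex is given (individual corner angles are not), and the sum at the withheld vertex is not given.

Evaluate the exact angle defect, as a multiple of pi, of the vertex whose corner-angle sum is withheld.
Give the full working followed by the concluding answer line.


V = 4, E = 6, F = 4; chi = V - E + F = 2
Gauss-Bonnet: total defect = 2*pi*chi = 4*pi; visible defects sum to (65/24)*pi

Answer: defect(P3) = (31/24)*pi


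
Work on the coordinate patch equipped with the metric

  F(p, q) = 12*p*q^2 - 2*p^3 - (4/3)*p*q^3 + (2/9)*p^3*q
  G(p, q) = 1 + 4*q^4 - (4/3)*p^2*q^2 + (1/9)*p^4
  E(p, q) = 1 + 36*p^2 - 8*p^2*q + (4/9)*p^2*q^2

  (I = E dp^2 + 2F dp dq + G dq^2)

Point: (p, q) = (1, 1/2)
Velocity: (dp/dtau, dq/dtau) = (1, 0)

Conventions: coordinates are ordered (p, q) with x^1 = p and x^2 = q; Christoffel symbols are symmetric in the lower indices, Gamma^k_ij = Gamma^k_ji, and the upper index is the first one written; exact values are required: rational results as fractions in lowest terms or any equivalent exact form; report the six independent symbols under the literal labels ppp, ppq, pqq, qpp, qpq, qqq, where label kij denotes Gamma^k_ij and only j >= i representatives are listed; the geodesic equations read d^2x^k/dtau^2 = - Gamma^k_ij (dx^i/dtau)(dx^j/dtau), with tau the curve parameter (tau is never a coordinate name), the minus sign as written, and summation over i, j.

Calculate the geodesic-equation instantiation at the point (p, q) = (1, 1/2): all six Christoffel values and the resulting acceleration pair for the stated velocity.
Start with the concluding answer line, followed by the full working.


Answer: Gamma_ppp = 1156/1193, Gamma_ppq = -136/1193, Gamma_pqq = 408/1193, Gamma_qpp = 34/1193, Gamma_qpq = -4/1193, Gamma_qqq = 12/1193; accelerations (d^2p/dtau^2, d^2q/dtau^2) = (-1156/1193, -34/1193)

E = 298/9, F = 17/18, G = 37/36 at the point
E_p = 578/9, E_q = -68/9, F_p = -17/6, F_q = 101/9, G_p = -2/9, G_q = 2/3
EG - F^2 = 1193/36;  g^inv = (36/1193) * [[37/36, -17/18], [-17/18, 298/9]]
first-kind symbols [ij,l] = (1/2)(d_i g_jl + d_j g_il - d_l g_ij): [pp,p] = E_p/2 = 289/9, [pp,q] = F_p - E_q/2 = 17/18, [pq,p] = E_q/2 = -34/9, [pq,q] = G_p/2 = -1/9, [qq,p] = F_q - G_p/2 = 34/3, [qq,q] = G_q/2 = 1/3
Gamma^p_ij = (G*[ij,p] - F*[ij,q])/(EG - F^2), Gamma^q_ij = (E*[ij,q] - F*[ij,p])/(EG - F^2)
Gamma_ppp = 1156/1193, Gamma_ppq = -136/1193, Gamma_pqq = 408/1193, Gamma_qpp = 34/1193, Gamma_qpq = -4/1193, Gamma_qqq = 12/1193
d^2p/dtau^2 = -(Gamma_ppp*(1)^2 + 2*Gamma_ppq*(1)*(0) + Gamma_pqq*(0)^2) = -1156/1193
d^2q/dtau^2 = -(Gamma_qpp*(1)^2 + 2*Gamma_qpq*(1)*(0) + Gamma_qqq*(0)^2) = -34/1193


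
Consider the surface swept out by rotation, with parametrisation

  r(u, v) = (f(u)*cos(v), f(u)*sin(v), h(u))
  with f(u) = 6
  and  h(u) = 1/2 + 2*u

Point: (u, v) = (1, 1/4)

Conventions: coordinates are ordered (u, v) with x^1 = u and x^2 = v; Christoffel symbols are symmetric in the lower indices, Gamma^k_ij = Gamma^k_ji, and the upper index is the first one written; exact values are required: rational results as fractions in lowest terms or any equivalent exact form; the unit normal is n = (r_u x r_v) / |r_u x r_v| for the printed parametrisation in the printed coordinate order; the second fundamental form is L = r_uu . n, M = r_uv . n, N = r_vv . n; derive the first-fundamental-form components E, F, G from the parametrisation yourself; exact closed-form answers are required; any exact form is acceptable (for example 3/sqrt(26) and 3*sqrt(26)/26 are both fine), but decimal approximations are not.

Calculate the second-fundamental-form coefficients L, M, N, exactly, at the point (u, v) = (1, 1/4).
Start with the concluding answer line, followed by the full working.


Answer: L = 0, M = 0, N = 6

f = 6, f' = 0, f'' = 0, h' = 2, h'' = 0
E = 4, F = 0, G = 36; answer radicand W^2 = 4
unnormalised second-form numerators: l = 0, m = 0, n = 12; L = l/sqrt(4), and similarly M = m/sqrt(W^2), N = n/sqrt(W^2)
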